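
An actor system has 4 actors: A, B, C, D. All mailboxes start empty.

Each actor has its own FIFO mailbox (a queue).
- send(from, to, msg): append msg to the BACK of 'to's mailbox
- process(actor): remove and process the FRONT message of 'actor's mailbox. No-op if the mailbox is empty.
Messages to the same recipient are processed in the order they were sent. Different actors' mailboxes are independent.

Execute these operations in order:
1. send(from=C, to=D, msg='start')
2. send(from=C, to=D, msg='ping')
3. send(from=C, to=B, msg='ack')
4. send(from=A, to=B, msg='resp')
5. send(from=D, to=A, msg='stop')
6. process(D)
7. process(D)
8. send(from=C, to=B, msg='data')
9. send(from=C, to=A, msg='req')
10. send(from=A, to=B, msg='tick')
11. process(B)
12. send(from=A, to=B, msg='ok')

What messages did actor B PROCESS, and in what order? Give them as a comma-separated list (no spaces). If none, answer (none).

After 1 (send(from=C, to=D, msg='start')): A:[] B:[] C:[] D:[start]
After 2 (send(from=C, to=D, msg='ping')): A:[] B:[] C:[] D:[start,ping]
After 3 (send(from=C, to=B, msg='ack')): A:[] B:[ack] C:[] D:[start,ping]
After 4 (send(from=A, to=B, msg='resp')): A:[] B:[ack,resp] C:[] D:[start,ping]
After 5 (send(from=D, to=A, msg='stop')): A:[stop] B:[ack,resp] C:[] D:[start,ping]
After 6 (process(D)): A:[stop] B:[ack,resp] C:[] D:[ping]
After 7 (process(D)): A:[stop] B:[ack,resp] C:[] D:[]
After 8 (send(from=C, to=B, msg='data')): A:[stop] B:[ack,resp,data] C:[] D:[]
After 9 (send(from=C, to=A, msg='req')): A:[stop,req] B:[ack,resp,data] C:[] D:[]
After 10 (send(from=A, to=B, msg='tick')): A:[stop,req] B:[ack,resp,data,tick] C:[] D:[]
After 11 (process(B)): A:[stop,req] B:[resp,data,tick] C:[] D:[]
After 12 (send(from=A, to=B, msg='ok')): A:[stop,req] B:[resp,data,tick,ok] C:[] D:[]

Answer: ack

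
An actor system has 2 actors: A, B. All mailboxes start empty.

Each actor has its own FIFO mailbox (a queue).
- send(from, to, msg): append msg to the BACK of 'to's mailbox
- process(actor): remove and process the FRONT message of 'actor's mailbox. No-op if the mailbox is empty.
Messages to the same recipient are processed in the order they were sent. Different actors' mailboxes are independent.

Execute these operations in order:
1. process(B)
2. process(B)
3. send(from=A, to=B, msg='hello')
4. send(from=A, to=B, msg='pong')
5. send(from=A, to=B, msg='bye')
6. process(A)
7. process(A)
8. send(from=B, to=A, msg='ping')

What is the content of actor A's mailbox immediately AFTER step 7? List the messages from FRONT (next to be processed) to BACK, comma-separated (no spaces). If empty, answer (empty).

After 1 (process(B)): A:[] B:[]
After 2 (process(B)): A:[] B:[]
After 3 (send(from=A, to=B, msg='hello')): A:[] B:[hello]
After 4 (send(from=A, to=B, msg='pong')): A:[] B:[hello,pong]
After 5 (send(from=A, to=B, msg='bye')): A:[] B:[hello,pong,bye]
After 6 (process(A)): A:[] B:[hello,pong,bye]
After 7 (process(A)): A:[] B:[hello,pong,bye]

(empty)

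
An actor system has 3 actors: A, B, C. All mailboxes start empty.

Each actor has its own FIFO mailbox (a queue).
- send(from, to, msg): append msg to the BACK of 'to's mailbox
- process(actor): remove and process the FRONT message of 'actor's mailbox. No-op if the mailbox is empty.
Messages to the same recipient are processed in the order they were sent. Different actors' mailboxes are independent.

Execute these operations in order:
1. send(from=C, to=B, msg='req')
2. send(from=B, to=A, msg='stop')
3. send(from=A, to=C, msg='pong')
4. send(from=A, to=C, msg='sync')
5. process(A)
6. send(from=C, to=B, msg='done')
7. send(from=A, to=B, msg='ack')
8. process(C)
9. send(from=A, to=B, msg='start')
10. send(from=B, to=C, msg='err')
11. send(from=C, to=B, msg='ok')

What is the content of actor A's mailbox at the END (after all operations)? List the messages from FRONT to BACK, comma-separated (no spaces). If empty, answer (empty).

Answer: (empty)

Derivation:
After 1 (send(from=C, to=B, msg='req')): A:[] B:[req] C:[]
After 2 (send(from=B, to=A, msg='stop')): A:[stop] B:[req] C:[]
After 3 (send(from=A, to=C, msg='pong')): A:[stop] B:[req] C:[pong]
After 4 (send(from=A, to=C, msg='sync')): A:[stop] B:[req] C:[pong,sync]
After 5 (process(A)): A:[] B:[req] C:[pong,sync]
After 6 (send(from=C, to=B, msg='done')): A:[] B:[req,done] C:[pong,sync]
After 7 (send(from=A, to=B, msg='ack')): A:[] B:[req,done,ack] C:[pong,sync]
After 8 (process(C)): A:[] B:[req,done,ack] C:[sync]
After 9 (send(from=A, to=B, msg='start')): A:[] B:[req,done,ack,start] C:[sync]
After 10 (send(from=B, to=C, msg='err')): A:[] B:[req,done,ack,start] C:[sync,err]
After 11 (send(from=C, to=B, msg='ok')): A:[] B:[req,done,ack,start,ok] C:[sync,err]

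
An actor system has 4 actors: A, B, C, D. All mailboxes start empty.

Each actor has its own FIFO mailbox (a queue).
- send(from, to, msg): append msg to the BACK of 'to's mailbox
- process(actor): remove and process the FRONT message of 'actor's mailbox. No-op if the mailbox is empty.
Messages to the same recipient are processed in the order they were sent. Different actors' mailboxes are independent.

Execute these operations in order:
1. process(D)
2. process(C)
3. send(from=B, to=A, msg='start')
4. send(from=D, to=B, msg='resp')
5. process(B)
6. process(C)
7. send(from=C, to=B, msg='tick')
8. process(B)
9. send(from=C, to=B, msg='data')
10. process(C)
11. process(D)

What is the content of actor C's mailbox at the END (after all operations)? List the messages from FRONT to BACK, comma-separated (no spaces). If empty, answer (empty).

After 1 (process(D)): A:[] B:[] C:[] D:[]
After 2 (process(C)): A:[] B:[] C:[] D:[]
After 3 (send(from=B, to=A, msg='start')): A:[start] B:[] C:[] D:[]
After 4 (send(from=D, to=B, msg='resp')): A:[start] B:[resp] C:[] D:[]
After 5 (process(B)): A:[start] B:[] C:[] D:[]
After 6 (process(C)): A:[start] B:[] C:[] D:[]
After 7 (send(from=C, to=B, msg='tick')): A:[start] B:[tick] C:[] D:[]
After 8 (process(B)): A:[start] B:[] C:[] D:[]
After 9 (send(from=C, to=B, msg='data')): A:[start] B:[data] C:[] D:[]
After 10 (process(C)): A:[start] B:[data] C:[] D:[]
After 11 (process(D)): A:[start] B:[data] C:[] D:[]

Answer: (empty)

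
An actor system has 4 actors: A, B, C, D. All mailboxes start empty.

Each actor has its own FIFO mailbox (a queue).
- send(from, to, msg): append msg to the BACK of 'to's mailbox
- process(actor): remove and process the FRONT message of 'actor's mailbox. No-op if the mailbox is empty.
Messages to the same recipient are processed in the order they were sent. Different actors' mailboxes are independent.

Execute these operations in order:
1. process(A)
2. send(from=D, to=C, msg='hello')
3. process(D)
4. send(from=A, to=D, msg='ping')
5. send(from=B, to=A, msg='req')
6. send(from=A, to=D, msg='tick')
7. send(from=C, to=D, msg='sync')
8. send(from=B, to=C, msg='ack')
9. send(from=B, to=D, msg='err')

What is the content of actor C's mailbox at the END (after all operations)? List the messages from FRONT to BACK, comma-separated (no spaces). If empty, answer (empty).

After 1 (process(A)): A:[] B:[] C:[] D:[]
After 2 (send(from=D, to=C, msg='hello')): A:[] B:[] C:[hello] D:[]
After 3 (process(D)): A:[] B:[] C:[hello] D:[]
After 4 (send(from=A, to=D, msg='ping')): A:[] B:[] C:[hello] D:[ping]
After 5 (send(from=B, to=A, msg='req')): A:[req] B:[] C:[hello] D:[ping]
After 6 (send(from=A, to=D, msg='tick')): A:[req] B:[] C:[hello] D:[ping,tick]
After 7 (send(from=C, to=D, msg='sync')): A:[req] B:[] C:[hello] D:[ping,tick,sync]
After 8 (send(from=B, to=C, msg='ack')): A:[req] B:[] C:[hello,ack] D:[ping,tick,sync]
After 9 (send(from=B, to=D, msg='err')): A:[req] B:[] C:[hello,ack] D:[ping,tick,sync,err]

Answer: hello,ack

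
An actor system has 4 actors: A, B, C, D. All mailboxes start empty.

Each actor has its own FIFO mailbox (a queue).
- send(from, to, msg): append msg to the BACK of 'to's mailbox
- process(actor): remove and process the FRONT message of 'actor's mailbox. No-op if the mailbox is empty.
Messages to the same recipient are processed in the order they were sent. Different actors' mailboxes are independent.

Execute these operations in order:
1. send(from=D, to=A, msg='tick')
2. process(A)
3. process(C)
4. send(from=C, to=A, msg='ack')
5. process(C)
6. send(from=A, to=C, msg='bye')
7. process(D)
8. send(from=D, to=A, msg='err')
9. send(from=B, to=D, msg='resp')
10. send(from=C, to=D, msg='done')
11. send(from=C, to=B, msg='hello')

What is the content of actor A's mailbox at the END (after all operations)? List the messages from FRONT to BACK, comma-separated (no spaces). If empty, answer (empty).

After 1 (send(from=D, to=A, msg='tick')): A:[tick] B:[] C:[] D:[]
After 2 (process(A)): A:[] B:[] C:[] D:[]
After 3 (process(C)): A:[] B:[] C:[] D:[]
After 4 (send(from=C, to=A, msg='ack')): A:[ack] B:[] C:[] D:[]
After 5 (process(C)): A:[ack] B:[] C:[] D:[]
After 6 (send(from=A, to=C, msg='bye')): A:[ack] B:[] C:[bye] D:[]
After 7 (process(D)): A:[ack] B:[] C:[bye] D:[]
After 8 (send(from=D, to=A, msg='err')): A:[ack,err] B:[] C:[bye] D:[]
After 9 (send(from=B, to=D, msg='resp')): A:[ack,err] B:[] C:[bye] D:[resp]
After 10 (send(from=C, to=D, msg='done')): A:[ack,err] B:[] C:[bye] D:[resp,done]
After 11 (send(from=C, to=B, msg='hello')): A:[ack,err] B:[hello] C:[bye] D:[resp,done]

Answer: ack,err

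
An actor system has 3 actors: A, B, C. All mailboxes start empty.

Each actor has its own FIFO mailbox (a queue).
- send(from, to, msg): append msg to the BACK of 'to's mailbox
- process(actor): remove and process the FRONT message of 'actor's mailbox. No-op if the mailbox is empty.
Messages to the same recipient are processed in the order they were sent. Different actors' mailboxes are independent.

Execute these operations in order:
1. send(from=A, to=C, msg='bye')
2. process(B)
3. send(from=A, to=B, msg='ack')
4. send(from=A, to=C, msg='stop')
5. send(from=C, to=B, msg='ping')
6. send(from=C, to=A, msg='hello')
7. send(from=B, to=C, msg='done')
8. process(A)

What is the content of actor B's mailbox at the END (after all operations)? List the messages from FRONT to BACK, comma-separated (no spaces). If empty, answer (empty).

After 1 (send(from=A, to=C, msg='bye')): A:[] B:[] C:[bye]
After 2 (process(B)): A:[] B:[] C:[bye]
After 3 (send(from=A, to=B, msg='ack')): A:[] B:[ack] C:[bye]
After 4 (send(from=A, to=C, msg='stop')): A:[] B:[ack] C:[bye,stop]
After 5 (send(from=C, to=B, msg='ping')): A:[] B:[ack,ping] C:[bye,stop]
After 6 (send(from=C, to=A, msg='hello')): A:[hello] B:[ack,ping] C:[bye,stop]
After 7 (send(from=B, to=C, msg='done')): A:[hello] B:[ack,ping] C:[bye,stop,done]
After 8 (process(A)): A:[] B:[ack,ping] C:[bye,stop,done]

Answer: ack,ping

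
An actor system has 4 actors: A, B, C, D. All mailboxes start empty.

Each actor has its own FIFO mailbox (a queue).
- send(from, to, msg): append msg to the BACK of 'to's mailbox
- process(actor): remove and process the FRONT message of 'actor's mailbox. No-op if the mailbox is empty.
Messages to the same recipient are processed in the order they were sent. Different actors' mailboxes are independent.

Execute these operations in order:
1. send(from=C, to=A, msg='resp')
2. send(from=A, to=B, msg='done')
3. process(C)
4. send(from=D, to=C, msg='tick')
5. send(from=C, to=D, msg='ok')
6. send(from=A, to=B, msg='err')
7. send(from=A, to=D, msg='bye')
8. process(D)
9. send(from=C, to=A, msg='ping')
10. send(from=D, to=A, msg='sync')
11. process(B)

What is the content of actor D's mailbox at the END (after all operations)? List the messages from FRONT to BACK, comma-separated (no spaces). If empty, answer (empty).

Answer: bye

Derivation:
After 1 (send(from=C, to=A, msg='resp')): A:[resp] B:[] C:[] D:[]
After 2 (send(from=A, to=B, msg='done')): A:[resp] B:[done] C:[] D:[]
After 3 (process(C)): A:[resp] B:[done] C:[] D:[]
After 4 (send(from=D, to=C, msg='tick')): A:[resp] B:[done] C:[tick] D:[]
After 5 (send(from=C, to=D, msg='ok')): A:[resp] B:[done] C:[tick] D:[ok]
After 6 (send(from=A, to=B, msg='err')): A:[resp] B:[done,err] C:[tick] D:[ok]
After 7 (send(from=A, to=D, msg='bye')): A:[resp] B:[done,err] C:[tick] D:[ok,bye]
After 8 (process(D)): A:[resp] B:[done,err] C:[tick] D:[bye]
After 9 (send(from=C, to=A, msg='ping')): A:[resp,ping] B:[done,err] C:[tick] D:[bye]
After 10 (send(from=D, to=A, msg='sync')): A:[resp,ping,sync] B:[done,err] C:[tick] D:[bye]
After 11 (process(B)): A:[resp,ping,sync] B:[err] C:[tick] D:[bye]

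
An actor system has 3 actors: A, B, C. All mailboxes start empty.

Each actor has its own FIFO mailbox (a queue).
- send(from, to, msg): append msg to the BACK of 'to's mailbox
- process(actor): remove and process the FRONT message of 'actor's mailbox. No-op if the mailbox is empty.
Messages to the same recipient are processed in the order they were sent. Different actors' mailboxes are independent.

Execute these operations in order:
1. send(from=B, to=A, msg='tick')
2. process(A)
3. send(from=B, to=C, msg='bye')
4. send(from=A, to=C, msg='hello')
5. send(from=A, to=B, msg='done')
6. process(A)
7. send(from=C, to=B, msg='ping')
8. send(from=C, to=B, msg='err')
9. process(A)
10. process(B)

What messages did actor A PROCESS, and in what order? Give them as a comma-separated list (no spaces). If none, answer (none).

After 1 (send(from=B, to=A, msg='tick')): A:[tick] B:[] C:[]
After 2 (process(A)): A:[] B:[] C:[]
After 3 (send(from=B, to=C, msg='bye')): A:[] B:[] C:[bye]
After 4 (send(from=A, to=C, msg='hello')): A:[] B:[] C:[bye,hello]
After 5 (send(from=A, to=B, msg='done')): A:[] B:[done] C:[bye,hello]
After 6 (process(A)): A:[] B:[done] C:[bye,hello]
After 7 (send(from=C, to=B, msg='ping')): A:[] B:[done,ping] C:[bye,hello]
After 8 (send(from=C, to=B, msg='err')): A:[] B:[done,ping,err] C:[bye,hello]
After 9 (process(A)): A:[] B:[done,ping,err] C:[bye,hello]
After 10 (process(B)): A:[] B:[ping,err] C:[bye,hello]

Answer: tick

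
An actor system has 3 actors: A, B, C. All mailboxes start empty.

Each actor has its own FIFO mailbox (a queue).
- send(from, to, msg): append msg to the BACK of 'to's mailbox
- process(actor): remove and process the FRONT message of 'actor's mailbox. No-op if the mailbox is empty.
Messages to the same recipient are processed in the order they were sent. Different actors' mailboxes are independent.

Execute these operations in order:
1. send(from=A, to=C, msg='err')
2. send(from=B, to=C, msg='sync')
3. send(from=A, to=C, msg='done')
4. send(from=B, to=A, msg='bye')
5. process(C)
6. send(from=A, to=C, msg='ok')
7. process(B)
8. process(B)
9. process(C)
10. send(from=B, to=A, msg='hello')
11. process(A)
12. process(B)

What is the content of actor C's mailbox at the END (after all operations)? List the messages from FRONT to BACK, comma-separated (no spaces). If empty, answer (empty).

Answer: done,ok

Derivation:
After 1 (send(from=A, to=C, msg='err')): A:[] B:[] C:[err]
After 2 (send(from=B, to=C, msg='sync')): A:[] B:[] C:[err,sync]
After 3 (send(from=A, to=C, msg='done')): A:[] B:[] C:[err,sync,done]
After 4 (send(from=B, to=A, msg='bye')): A:[bye] B:[] C:[err,sync,done]
After 5 (process(C)): A:[bye] B:[] C:[sync,done]
After 6 (send(from=A, to=C, msg='ok')): A:[bye] B:[] C:[sync,done,ok]
After 7 (process(B)): A:[bye] B:[] C:[sync,done,ok]
After 8 (process(B)): A:[bye] B:[] C:[sync,done,ok]
After 9 (process(C)): A:[bye] B:[] C:[done,ok]
After 10 (send(from=B, to=A, msg='hello')): A:[bye,hello] B:[] C:[done,ok]
After 11 (process(A)): A:[hello] B:[] C:[done,ok]
After 12 (process(B)): A:[hello] B:[] C:[done,ok]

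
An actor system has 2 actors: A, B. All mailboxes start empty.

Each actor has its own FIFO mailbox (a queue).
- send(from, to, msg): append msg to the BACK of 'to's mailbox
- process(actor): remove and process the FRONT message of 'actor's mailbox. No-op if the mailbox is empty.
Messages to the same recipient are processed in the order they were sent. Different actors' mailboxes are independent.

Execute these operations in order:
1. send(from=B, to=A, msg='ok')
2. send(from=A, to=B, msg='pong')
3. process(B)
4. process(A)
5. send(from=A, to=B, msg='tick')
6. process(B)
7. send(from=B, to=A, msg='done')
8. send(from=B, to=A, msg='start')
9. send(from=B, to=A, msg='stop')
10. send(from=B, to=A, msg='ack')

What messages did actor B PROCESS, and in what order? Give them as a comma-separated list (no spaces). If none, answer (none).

After 1 (send(from=B, to=A, msg='ok')): A:[ok] B:[]
After 2 (send(from=A, to=B, msg='pong')): A:[ok] B:[pong]
After 3 (process(B)): A:[ok] B:[]
After 4 (process(A)): A:[] B:[]
After 5 (send(from=A, to=B, msg='tick')): A:[] B:[tick]
After 6 (process(B)): A:[] B:[]
After 7 (send(from=B, to=A, msg='done')): A:[done] B:[]
After 8 (send(from=B, to=A, msg='start')): A:[done,start] B:[]
After 9 (send(from=B, to=A, msg='stop')): A:[done,start,stop] B:[]
After 10 (send(from=B, to=A, msg='ack')): A:[done,start,stop,ack] B:[]

Answer: pong,tick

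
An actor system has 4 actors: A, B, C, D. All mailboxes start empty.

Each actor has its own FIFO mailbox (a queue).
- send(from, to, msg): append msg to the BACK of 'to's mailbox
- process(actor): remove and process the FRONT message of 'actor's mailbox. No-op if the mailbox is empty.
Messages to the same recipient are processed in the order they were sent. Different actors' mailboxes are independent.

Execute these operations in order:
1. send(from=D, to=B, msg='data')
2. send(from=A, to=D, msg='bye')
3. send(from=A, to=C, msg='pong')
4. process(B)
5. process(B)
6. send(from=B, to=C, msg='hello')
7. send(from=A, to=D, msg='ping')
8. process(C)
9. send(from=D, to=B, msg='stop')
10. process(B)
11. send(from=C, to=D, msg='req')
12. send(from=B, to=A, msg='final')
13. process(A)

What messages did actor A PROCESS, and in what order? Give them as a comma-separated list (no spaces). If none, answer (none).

After 1 (send(from=D, to=B, msg='data')): A:[] B:[data] C:[] D:[]
After 2 (send(from=A, to=D, msg='bye')): A:[] B:[data] C:[] D:[bye]
After 3 (send(from=A, to=C, msg='pong')): A:[] B:[data] C:[pong] D:[bye]
After 4 (process(B)): A:[] B:[] C:[pong] D:[bye]
After 5 (process(B)): A:[] B:[] C:[pong] D:[bye]
After 6 (send(from=B, to=C, msg='hello')): A:[] B:[] C:[pong,hello] D:[bye]
After 7 (send(from=A, to=D, msg='ping')): A:[] B:[] C:[pong,hello] D:[bye,ping]
After 8 (process(C)): A:[] B:[] C:[hello] D:[bye,ping]
After 9 (send(from=D, to=B, msg='stop')): A:[] B:[stop] C:[hello] D:[bye,ping]
After 10 (process(B)): A:[] B:[] C:[hello] D:[bye,ping]
After 11 (send(from=C, to=D, msg='req')): A:[] B:[] C:[hello] D:[bye,ping,req]
After 12 (send(from=B, to=A, msg='final')): A:[final] B:[] C:[hello] D:[bye,ping,req]
After 13 (process(A)): A:[] B:[] C:[hello] D:[bye,ping,req]

Answer: final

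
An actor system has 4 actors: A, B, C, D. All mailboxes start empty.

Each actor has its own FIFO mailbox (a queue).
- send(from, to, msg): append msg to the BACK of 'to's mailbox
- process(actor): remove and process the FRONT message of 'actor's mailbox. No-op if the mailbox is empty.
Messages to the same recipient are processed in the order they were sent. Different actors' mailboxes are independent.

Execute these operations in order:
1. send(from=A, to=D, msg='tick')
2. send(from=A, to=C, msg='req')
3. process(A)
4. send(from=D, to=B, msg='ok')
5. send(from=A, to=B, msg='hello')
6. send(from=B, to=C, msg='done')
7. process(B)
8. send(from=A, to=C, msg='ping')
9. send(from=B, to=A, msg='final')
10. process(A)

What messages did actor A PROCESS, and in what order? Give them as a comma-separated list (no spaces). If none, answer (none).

After 1 (send(from=A, to=D, msg='tick')): A:[] B:[] C:[] D:[tick]
After 2 (send(from=A, to=C, msg='req')): A:[] B:[] C:[req] D:[tick]
After 3 (process(A)): A:[] B:[] C:[req] D:[tick]
After 4 (send(from=D, to=B, msg='ok')): A:[] B:[ok] C:[req] D:[tick]
After 5 (send(from=A, to=B, msg='hello')): A:[] B:[ok,hello] C:[req] D:[tick]
After 6 (send(from=B, to=C, msg='done')): A:[] B:[ok,hello] C:[req,done] D:[tick]
After 7 (process(B)): A:[] B:[hello] C:[req,done] D:[tick]
After 8 (send(from=A, to=C, msg='ping')): A:[] B:[hello] C:[req,done,ping] D:[tick]
After 9 (send(from=B, to=A, msg='final')): A:[final] B:[hello] C:[req,done,ping] D:[tick]
After 10 (process(A)): A:[] B:[hello] C:[req,done,ping] D:[tick]

Answer: final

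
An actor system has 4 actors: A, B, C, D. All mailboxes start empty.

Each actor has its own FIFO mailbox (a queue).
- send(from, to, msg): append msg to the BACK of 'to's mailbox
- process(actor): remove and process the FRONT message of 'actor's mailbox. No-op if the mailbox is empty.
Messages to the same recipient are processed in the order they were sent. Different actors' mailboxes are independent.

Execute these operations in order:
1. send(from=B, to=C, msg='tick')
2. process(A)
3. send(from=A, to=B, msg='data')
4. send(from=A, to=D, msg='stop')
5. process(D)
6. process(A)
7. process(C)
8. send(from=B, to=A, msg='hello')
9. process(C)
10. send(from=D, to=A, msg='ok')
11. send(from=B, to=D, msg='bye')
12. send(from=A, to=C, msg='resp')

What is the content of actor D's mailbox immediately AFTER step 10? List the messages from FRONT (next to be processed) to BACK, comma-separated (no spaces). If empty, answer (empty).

After 1 (send(from=B, to=C, msg='tick')): A:[] B:[] C:[tick] D:[]
After 2 (process(A)): A:[] B:[] C:[tick] D:[]
After 3 (send(from=A, to=B, msg='data')): A:[] B:[data] C:[tick] D:[]
After 4 (send(from=A, to=D, msg='stop')): A:[] B:[data] C:[tick] D:[stop]
After 5 (process(D)): A:[] B:[data] C:[tick] D:[]
After 6 (process(A)): A:[] B:[data] C:[tick] D:[]
After 7 (process(C)): A:[] B:[data] C:[] D:[]
After 8 (send(from=B, to=A, msg='hello')): A:[hello] B:[data] C:[] D:[]
After 9 (process(C)): A:[hello] B:[data] C:[] D:[]
After 10 (send(from=D, to=A, msg='ok')): A:[hello,ok] B:[data] C:[] D:[]

(empty)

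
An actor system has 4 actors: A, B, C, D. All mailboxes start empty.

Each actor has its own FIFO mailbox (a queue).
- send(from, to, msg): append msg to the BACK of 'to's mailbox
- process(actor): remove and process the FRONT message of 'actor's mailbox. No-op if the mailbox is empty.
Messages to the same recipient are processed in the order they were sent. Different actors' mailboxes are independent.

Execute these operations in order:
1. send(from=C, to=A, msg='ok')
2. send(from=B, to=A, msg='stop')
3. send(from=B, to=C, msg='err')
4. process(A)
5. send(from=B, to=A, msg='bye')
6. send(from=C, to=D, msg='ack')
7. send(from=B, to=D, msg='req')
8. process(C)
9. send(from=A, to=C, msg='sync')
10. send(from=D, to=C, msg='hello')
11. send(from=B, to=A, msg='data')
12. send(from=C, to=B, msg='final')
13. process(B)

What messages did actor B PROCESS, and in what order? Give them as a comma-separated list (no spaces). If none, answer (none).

Answer: final

Derivation:
After 1 (send(from=C, to=A, msg='ok')): A:[ok] B:[] C:[] D:[]
After 2 (send(from=B, to=A, msg='stop')): A:[ok,stop] B:[] C:[] D:[]
After 3 (send(from=B, to=C, msg='err')): A:[ok,stop] B:[] C:[err] D:[]
After 4 (process(A)): A:[stop] B:[] C:[err] D:[]
After 5 (send(from=B, to=A, msg='bye')): A:[stop,bye] B:[] C:[err] D:[]
After 6 (send(from=C, to=D, msg='ack')): A:[stop,bye] B:[] C:[err] D:[ack]
After 7 (send(from=B, to=D, msg='req')): A:[stop,bye] B:[] C:[err] D:[ack,req]
After 8 (process(C)): A:[stop,bye] B:[] C:[] D:[ack,req]
After 9 (send(from=A, to=C, msg='sync')): A:[stop,bye] B:[] C:[sync] D:[ack,req]
After 10 (send(from=D, to=C, msg='hello')): A:[stop,bye] B:[] C:[sync,hello] D:[ack,req]
After 11 (send(from=B, to=A, msg='data')): A:[stop,bye,data] B:[] C:[sync,hello] D:[ack,req]
After 12 (send(from=C, to=B, msg='final')): A:[stop,bye,data] B:[final] C:[sync,hello] D:[ack,req]
After 13 (process(B)): A:[stop,bye,data] B:[] C:[sync,hello] D:[ack,req]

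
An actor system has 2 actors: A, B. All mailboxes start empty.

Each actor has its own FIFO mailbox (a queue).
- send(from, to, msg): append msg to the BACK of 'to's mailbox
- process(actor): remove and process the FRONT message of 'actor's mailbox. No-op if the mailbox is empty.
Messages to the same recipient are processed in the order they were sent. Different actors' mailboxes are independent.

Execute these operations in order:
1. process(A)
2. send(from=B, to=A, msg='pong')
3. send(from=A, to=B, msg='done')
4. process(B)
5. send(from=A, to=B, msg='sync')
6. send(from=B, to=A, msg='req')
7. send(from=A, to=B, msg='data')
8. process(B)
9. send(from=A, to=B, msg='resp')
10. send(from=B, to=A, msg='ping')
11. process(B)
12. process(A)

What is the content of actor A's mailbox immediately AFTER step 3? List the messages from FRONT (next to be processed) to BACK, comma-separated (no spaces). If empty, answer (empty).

After 1 (process(A)): A:[] B:[]
After 2 (send(from=B, to=A, msg='pong')): A:[pong] B:[]
After 3 (send(from=A, to=B, msg='done')): A:[pong] B:[done]

pong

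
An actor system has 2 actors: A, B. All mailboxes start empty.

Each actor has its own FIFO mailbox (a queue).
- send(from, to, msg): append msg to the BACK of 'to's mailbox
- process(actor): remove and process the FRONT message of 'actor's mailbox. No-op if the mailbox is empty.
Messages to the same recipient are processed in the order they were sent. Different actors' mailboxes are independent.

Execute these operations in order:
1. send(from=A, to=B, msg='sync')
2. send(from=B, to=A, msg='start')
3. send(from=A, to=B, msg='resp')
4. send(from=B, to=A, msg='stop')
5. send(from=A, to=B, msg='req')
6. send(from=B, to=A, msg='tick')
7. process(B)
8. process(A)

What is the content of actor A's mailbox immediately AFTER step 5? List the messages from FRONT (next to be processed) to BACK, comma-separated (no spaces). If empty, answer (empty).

After 1 (send(from=A, to=B, msg='sync')): A:[] B:[sync]
After 2 (send(from=B, to=A, msg='start')): A:[start] B:[sync]
After 3 (send(from=A, to=B, msg='resp')): A:[start] B:[sync,resp]
After 4 (send(from=B, to=A, msg='stop')): A:[start,stop] B:[sync,resp]
After 5 (send(from=A, to=B, msg='req')): A:[start,stop] B:[sync,resp,req]

start,stop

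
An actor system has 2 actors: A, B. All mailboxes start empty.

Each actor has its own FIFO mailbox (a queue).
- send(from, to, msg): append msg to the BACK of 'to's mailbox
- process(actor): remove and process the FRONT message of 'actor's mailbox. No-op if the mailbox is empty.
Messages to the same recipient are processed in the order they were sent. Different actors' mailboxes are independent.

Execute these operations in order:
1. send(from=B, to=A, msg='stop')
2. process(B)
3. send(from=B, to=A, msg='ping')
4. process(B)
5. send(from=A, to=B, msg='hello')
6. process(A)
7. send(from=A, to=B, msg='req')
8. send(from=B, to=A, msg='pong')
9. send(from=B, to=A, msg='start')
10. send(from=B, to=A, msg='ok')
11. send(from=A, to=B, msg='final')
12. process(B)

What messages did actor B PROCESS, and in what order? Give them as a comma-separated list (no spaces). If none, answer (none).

After 1 (send(from=B, to=A, msg='stop')): A:[stop] B:[]
After 2 (process(B)): A:[stop] B:[]
After 3 (send(from=B, to=A, msg='ping')): A:[stop,ping] B:[]
After 4 (process(B)): A:[stop,ping] B:[]
After 5 (send(from=A, to=B, msg='hello')): A:[stop,ping] B:[hello]
After 6 (process(A)): A:[ping] B:[hello]
After 7 (send(from=A, to=B, msg='req')): A:[ping] B:[hello,req]
After 8 (send(from=B, to=A, msg='pong')): A:[ping,pong] B:[hello,req]
After 9 (send(from=B, to=A, msg='start')): A:[ping,pong,start] B:[hello,req]
After 10 (send(from=B, to=A, msg='ok')): A:[ping,pong,start,ok] B:[hello,req]
After 11 (send(from=A, to=B, msg='final')): A:[ping,pong,start,ok] B:[hello,req,final]
After 12 (process(B)): A:[ping,pong,start,ok] B:[req,final]

Answer: hello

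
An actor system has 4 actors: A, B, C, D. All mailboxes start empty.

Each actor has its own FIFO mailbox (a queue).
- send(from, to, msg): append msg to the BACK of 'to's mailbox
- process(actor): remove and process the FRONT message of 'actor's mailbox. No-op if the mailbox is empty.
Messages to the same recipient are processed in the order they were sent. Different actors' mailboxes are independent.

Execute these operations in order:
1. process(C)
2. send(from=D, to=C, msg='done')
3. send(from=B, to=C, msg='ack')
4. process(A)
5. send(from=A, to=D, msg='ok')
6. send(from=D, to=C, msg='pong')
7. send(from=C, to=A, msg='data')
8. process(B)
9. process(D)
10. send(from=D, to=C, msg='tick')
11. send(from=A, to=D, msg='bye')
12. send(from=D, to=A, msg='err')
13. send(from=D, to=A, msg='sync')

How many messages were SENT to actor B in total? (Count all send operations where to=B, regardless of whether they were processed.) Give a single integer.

Answer: 0

Derivation:
After 1 (process(C)): A:[] B:[] C:[] D:[]
After 2 (send(from=D, to=C, msg='done')): A:[] B:[] C:[done] D:[]
After 3 (send(from=B, to=C, msg='ack')): A:[] B:[] C:[done,ack] D:[]
After 4 (process(A)): A:[] B:[] C:[done,ack] D:[]
After 5 (send(from=A, to=D, msg='ok')): A:[] B:[] C:[done,ack] D:[ok]
After 6 (send(from=D, to=C, msg='pong')): A:[] B:[] C:[done,ack,pong] D:[ok]
After 7 (send(from=C, to=A, msg='data')): A:[data] B:[] C:[done,ack,pong] D:[ok]
After 8 (process(B)): A:[data] B:[] C:[done,ack,pong] D:[ok]
After 9 (process(D)): A:[data] B:[] C:[done,ack,pong] D:[]
After 10 (send(from=D, to=C, msg='tick')): A:[data] B:[] C:[done,ack,pong,tick] D:[]
After 11 (send(from=A, to=D, msg='bye')): A:[data] B:[] C:[done,ack,pong,tick] D:[bye]
After 12 (send(from=D, to=A, msg='err')): A:[data,err] B:[] C:[done,ack,pong,tick] D:[bye]
After 13 (send(from=D, to=A, msg='sync')): A:[data,err,sync] B:[] C:[done,ack,pong,tick] D:[bye]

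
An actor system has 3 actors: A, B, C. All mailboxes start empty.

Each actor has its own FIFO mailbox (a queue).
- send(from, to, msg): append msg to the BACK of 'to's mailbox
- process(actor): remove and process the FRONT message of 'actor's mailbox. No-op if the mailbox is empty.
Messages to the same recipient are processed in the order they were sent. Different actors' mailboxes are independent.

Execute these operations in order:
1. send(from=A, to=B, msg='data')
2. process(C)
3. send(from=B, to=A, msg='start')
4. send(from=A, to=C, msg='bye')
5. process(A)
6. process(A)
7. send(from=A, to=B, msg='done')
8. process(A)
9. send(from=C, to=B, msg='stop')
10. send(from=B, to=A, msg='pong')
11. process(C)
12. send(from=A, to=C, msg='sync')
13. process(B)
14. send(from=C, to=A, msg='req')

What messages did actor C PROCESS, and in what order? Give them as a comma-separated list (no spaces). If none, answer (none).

After 1 (send(from=A, to=B, msg='data')): A:[] B:[data] C:[]
After 2 (process(C)): A:[] B:[data] C:[]
After 3 (send(from=B, to=A, msg='start')): A:[start] B:[data] C:[]
After 4 (send(from=A, to=C, msg='bye')): A:[start] B:[data] C:[bye]
After 5 (process(A)): A:[] B:[data] C:[bye]
After 6 (process(A)): A:[] B:[data] C:[bye]
After 7 (send(from=A, to=B, msg='done')): A:[] B:[data,done] C:[bye]
After 8 (process(A)): A:[] B:[data,done] C:[bye]
After 9 (send(from=C, to=B, msg='stop')): A:[] B:[data,done,stop] C:[bye]
After 10 (send(from=B, to=A, msg='pong')): A:[pong] B:[data,done,stop] C:[bye]
After 11 (process(C)): A:[pong] B:[data,done,stop] C:[]
After 12 (send(from=A, to=C, msg='sync')): A:[pong] B:[data,done,stop] C:[sync]
After 13 (process(B)): A:[pong] B:[done,stop] C:[sync]
After 14 (send(from=C, to=A, msg='req')): A:[pong,req] B:[done,stop] C:[sync]

Answer: bye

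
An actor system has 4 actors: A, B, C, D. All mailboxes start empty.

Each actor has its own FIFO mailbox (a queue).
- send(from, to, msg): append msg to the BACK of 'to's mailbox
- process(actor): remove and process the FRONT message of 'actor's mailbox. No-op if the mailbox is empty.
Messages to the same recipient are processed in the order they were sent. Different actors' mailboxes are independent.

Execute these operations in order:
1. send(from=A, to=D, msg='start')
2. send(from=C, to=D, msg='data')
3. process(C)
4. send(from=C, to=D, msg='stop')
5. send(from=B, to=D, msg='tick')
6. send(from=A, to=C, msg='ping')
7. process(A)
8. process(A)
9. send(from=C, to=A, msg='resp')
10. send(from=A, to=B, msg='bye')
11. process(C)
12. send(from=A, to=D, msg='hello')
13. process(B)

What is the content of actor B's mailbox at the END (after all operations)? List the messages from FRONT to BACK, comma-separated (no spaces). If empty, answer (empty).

Answer: (empty)

Derivation:
After 1 (send(from=A, to=D, msg='start')): A:[] B:[] C:[] D:[start]
After 2 (send(from=C, to=D, msg='data')): A:[] B:[] C:[] D:[start,data]
After 3 (process(C)): A:[] B:[] C:[] D:[start,data]
After 4 (send(from=C, to=D, msg='stop')): A:[] B:[] C:[] D:[start,data,stop]
After 5 (send(from=B, to=D, msg='tick')): A:[] B:[] C:[] D:[start,data,stop,tick]
After 6 (send(from=A, to=C, msg='ping')): A:[] B:[] C:[ping] D:[start,data,stop,tick]
After 7 (process(A)): A:[] B:[] C:[ping] D:[start,data,stop,tick]
After 8 (process(A)): A:[] B:[] C:[ping] D:[start,data,stop,tick]
After 9 (send(from=C, to=A, msg='resp')): A:[resp] B:[] C:[ping] D:[start,data,stop,tick]
After 10 (send(from=A, to=B, msg='bye')): A:[resp] B:[bye] C:[ping] D:[start,data,stop,tick]
After 11 (process(C)): A:[resp] B:[bye] C:[] D:[start,data,stop,tick]
After 12 (send(from=A, to=D, msg='hello')): A:[resp] B:[bye] C:[] D:[start,data,stop,tick,hello]
After 13 (process(B)): A:[resp] B:[] C:[] D:[start,data,stop,tick,hello]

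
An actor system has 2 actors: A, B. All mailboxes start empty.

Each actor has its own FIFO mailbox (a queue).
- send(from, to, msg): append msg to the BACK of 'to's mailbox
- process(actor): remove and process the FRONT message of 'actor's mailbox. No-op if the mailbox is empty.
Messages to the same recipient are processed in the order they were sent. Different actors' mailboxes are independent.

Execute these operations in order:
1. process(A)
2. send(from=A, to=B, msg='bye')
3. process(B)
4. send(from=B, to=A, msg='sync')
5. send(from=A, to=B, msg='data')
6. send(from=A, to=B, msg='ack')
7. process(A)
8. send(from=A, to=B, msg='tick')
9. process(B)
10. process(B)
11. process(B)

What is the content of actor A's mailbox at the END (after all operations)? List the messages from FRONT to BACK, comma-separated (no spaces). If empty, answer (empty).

Answer: (empty)

Derivation:
After 1 (process(A)): A:[] B:[]
After 2 (send(from=A, to=B, msg='bye')): A:[] B:[bye]
After 3 (process(B)): A:[] B:[]
After 4 (send(from=B, to=A, msg='sync')): A:[sync] B:[]
After 5 (send(from=A, to=B, msg='data')): A:[sync] B:[data]
After 6 (send(from=A, to=B, msg='ack')): A:[sync] B:[data,ack]
After 7 (process(A)): A:[] B:[data,ack]
After 8 (send(from=A, to=B, msg='tick')): A:[] B:[data,ack,tick]
After 9 (process(B)): A:[] B:[ack,tick]
After 10 (process(B)): A:[] B:[tick]
After 11 (process(B)): A:[] B:[]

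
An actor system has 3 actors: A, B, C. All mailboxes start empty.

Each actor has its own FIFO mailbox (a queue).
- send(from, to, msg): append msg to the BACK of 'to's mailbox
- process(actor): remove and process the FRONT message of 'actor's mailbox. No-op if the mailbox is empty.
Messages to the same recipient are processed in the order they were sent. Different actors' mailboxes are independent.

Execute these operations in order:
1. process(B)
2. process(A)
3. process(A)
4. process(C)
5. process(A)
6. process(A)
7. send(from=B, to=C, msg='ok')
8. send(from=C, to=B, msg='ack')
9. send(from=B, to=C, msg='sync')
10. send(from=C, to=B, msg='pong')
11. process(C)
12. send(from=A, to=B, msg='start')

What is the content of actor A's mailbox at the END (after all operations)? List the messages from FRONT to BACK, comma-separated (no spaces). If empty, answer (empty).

Answer: (empty)

Derivation:
After 1 (process(B)): A:[] B:[] C:[]
After 2 (process(A)): A:[] B:[] C:[]
After 3 (process(A)): A:[] B:[] C:[]
After 4 (process(C)): A:[] B:[] C:[]
After 5 (process(A)): A:[] B:[] C:[]
After 6 (process(A)): A:[] B:[] C:[]
After 7 (send(from=B, to=C, msg='ok')): A:[] B:[] C:[ok]
After 8 (send(from=C, to=B, msg='ack')): A:[] B:[ack] C:[ok]
After 9 (send(from=B, to=C, msg='sync')): A:[] B:[ack] C:[ok,sync]
After 10 (send(from=C, to=B, msg='pong')): A:[] B:[ack,pong] C:[ok,sync]
After 11 (process(C)): A:[] B:[ack,pong] C:[sync]
After 12 (send(from=A, to=B, msg='start')): A:[] B:[ack,pong,start] C:[sync]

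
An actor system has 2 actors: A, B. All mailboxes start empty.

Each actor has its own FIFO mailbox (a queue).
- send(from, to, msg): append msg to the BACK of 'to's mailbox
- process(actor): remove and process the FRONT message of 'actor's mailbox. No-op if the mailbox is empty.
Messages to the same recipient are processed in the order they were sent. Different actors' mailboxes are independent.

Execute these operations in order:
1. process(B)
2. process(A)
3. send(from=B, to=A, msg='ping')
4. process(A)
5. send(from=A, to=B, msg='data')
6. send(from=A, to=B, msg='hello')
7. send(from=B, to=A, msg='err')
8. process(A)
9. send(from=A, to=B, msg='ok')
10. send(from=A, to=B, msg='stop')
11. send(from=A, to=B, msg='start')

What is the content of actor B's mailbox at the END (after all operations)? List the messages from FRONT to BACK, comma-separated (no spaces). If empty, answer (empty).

Answer: data,hello,ok,stop,start

Derivation:
After 1 (process(B)): A:[] B:[]
After 2 (process(A)): A:[] B:[]
After 3 (send(from=B, to=A, msg='ping')): A:[ping] B:[]
After 4 (process(A)): A:[] B:[]
After 5 (send(from=A, to=B, msg='data')): A:[] B:[data]
After 6 (send(from=A, to=B, msg='hello')): A:[] B:[data,hello]
After 7 (send(from=B, to=A, msg='err')): A:[err] B:[data,hello]
After 8 (process(A)): A:[] B:[data,hello]
After 9 (send(from=A, to=B, msg='ok')): A:[] B:[data,hello,ok]
After 10 (send(from=A, to=B, msg='stop')): A:[] B:[data,hello,ok,stop]
After 11 (send(from=A, to=B, msg='start')): A:[] B:[data,hello,ok,stop,start]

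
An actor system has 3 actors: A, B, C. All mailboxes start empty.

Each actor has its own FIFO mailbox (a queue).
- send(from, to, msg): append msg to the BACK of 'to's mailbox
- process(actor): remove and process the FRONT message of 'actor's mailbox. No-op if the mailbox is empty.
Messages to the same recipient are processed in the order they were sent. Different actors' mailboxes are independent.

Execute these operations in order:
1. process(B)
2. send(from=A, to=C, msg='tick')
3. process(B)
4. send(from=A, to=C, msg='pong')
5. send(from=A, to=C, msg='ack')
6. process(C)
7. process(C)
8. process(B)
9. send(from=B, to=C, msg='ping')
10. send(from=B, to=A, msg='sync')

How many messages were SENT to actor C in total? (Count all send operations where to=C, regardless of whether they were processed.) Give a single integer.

Answer: 4

Derivation:
After 1 (process(B)): A:[] B:[] C:[]
After 2 (send(from=A, to=C, msg='tick')): A:[] B:[] C:[tick]
After 3 (process(B)): A:[] B:[] C:[tick]
After 4 (send(from=A, to=C, msg='pong')): A:[] B:[] C:[tick,pong]
After 5 (send(from=A, to=C, msg='ack')): A:[] B:[] C:[tick,pong,ack]
After 6 (process(C)): A:[] B:[] C:[pong,ack]
After 7 (process(C)): A:[] B:[] C:[ack]
After 8 (process(B)): A:[] B:[] C:[ack]
After 9 (send(from=B, to=C, msg='ping')): A:[] B:[] C:[ack,ping]
After 10 (send(from=B, to=A, msg='sync')): A:[sync] B:[] C:[ack,ping]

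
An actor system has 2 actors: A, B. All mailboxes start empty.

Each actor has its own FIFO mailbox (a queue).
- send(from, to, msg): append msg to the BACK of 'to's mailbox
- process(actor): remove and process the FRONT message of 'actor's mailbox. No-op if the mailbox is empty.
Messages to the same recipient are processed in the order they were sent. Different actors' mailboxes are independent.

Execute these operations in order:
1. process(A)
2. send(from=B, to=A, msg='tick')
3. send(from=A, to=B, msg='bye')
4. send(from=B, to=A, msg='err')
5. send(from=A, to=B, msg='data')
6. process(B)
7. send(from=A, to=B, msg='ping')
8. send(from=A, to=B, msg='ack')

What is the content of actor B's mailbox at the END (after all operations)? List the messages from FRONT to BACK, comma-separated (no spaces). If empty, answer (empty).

After 1 (process(A)): A:[] B:[]
After 2 (send(from=B, to=A, msg='tick')): A:[tick] B:[]
After 3 (send(from=A, to=B, msg='bye')): A:[tick] B:[bye]
After 4 (send(from=B, to=A, msg='err')): A:[tick,err] B:[bye]
After 5 (send(from=A, to=B, msg='data')): A:[tick,err] B:[bye,data]
After 6 (process(B)): A:[tick,err] B:[data]
After 7 (send(from=A, to=B, msg='ping')): A:[tick,err] B:[data,ping]
After 8 (send(from=A, to=B, msg='ack')): A:[tick,err] B:[data,ping,ack]

Answer: data,ping,ack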